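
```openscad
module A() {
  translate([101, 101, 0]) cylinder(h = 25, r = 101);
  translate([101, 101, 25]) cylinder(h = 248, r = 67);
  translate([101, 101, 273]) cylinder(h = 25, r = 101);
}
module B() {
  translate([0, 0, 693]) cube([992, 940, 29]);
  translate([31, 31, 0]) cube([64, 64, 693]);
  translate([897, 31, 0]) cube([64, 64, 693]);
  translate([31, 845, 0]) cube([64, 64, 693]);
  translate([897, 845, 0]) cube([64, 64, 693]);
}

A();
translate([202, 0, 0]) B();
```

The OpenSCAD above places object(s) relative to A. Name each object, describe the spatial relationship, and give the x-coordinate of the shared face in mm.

A is a spool. B is a table. The table is against the spool's +x side, with their −y faces flush. The x-coordinate of the shared face is 202 mm.

The spool's +x face and the table's −x face are both at x = 202 mm.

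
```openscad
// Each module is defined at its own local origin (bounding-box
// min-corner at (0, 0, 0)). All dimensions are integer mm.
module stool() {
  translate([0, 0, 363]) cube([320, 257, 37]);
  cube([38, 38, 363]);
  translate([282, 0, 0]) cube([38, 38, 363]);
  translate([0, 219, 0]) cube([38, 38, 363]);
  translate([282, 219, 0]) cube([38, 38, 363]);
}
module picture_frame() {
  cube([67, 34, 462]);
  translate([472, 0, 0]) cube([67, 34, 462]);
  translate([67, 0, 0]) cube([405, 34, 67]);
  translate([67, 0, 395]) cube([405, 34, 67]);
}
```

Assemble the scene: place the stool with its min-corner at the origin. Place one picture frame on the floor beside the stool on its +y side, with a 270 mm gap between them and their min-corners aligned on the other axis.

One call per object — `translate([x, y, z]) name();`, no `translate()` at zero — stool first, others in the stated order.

stool();
translate([0, 527, 0]) picture_frame();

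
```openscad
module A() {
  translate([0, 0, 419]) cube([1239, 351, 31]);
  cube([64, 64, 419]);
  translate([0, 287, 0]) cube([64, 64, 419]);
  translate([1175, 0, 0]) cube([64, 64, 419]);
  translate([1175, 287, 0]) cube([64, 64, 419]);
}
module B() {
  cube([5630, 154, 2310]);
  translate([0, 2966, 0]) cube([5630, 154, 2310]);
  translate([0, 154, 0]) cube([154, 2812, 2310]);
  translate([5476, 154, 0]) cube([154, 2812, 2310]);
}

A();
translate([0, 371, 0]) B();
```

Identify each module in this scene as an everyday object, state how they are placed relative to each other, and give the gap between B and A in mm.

A is a bench. B is a house frame. The house frame is on the floor beside the bench on its +y side. The gap between the house frame and the bench is 20 mm.

The house frame's nearest face is 20 mm from the bench's +y face.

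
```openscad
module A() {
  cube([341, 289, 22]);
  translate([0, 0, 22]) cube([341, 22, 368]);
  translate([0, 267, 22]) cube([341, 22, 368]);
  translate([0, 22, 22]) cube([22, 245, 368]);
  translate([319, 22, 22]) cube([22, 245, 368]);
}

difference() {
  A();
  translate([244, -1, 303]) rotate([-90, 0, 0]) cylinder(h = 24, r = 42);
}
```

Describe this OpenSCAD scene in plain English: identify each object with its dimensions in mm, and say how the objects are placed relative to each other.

A is an open storage box with external size 341×289×390 mm and wall thickness 22 mm (the base is also 22 mm thick). The base covers the whole footprint; the four walls stand on the base, with the y-facing walls full-width and the x-facing walls fitting between their inner faces.

The open box has a circular hole of radius 42 mm through its front wall, centred at (x = 244, z = 303).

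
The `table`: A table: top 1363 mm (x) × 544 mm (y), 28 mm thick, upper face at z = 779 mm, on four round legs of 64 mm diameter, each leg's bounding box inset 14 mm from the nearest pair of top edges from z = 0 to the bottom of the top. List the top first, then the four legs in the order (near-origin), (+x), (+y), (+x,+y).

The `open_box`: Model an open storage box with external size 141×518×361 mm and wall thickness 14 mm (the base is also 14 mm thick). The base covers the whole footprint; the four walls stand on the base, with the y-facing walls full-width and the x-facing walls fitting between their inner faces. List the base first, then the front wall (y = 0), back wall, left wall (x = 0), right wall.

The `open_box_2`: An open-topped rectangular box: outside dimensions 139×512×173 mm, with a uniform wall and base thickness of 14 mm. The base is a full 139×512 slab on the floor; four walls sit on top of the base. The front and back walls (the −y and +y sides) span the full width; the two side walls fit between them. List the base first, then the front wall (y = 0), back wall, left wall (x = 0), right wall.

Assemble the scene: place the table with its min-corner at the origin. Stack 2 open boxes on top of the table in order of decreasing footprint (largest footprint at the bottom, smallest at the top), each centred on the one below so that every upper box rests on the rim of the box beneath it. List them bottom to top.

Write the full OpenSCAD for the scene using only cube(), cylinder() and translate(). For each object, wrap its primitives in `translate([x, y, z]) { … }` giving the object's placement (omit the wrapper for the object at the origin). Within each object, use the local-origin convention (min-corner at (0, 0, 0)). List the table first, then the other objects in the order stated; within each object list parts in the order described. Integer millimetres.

translate([0, 0, 751]) cube([1363, 544, 28]);
translate([46, 46, 0]) cylinder(h = 751, r = 32);
translate([1317, 46, 0]) cylinder(h = 751, r = 32);
translate([46, 498, 0]) cylinder(h = 751, r = 32);
translate([1317, 498, 0]) cylinder(h = 751, r = 32);
translate([611, 13, 779]) {
  cube([141, 518, 14]);
  translate([0, 0, 14]) cube([141, 14, 347]);
  translate([0, 504, 14]) cube([141, 14, 347]);
  translate([0, 14, 14]) cube([14, 490, 347]);
  translate([127, 14, 14]) cube([14, 490, 347]);
}
translate([612, 16, 1140]) {
  cube([139, 512, 14]);
  translate([0, 0, 14]) cube([139, 14, 159]);
  translate([0, 498, 14]) cube([139, 14, 159]);
  translate([0, 14, 14]) cube([14, 484, 159]);
  translate([125, 14, 14]) cube([14, 484, 159]);
}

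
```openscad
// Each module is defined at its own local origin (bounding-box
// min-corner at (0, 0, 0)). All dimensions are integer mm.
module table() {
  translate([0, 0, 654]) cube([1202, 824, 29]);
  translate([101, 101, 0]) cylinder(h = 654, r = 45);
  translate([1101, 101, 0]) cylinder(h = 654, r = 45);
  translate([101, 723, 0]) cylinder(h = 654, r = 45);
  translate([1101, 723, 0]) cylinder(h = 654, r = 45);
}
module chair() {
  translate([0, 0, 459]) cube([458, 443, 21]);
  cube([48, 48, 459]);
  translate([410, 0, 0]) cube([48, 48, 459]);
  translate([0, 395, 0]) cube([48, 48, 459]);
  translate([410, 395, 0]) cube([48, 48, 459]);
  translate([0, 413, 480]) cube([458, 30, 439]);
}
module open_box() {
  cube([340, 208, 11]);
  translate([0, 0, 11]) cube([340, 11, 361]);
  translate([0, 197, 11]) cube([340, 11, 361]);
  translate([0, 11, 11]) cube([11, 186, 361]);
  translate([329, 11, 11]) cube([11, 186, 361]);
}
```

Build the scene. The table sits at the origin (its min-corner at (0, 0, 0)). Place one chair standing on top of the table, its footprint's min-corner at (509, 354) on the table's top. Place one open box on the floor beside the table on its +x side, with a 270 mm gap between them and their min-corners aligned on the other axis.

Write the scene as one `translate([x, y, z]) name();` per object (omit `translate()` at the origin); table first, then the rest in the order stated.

table();
translate([509, 354, 683]) chair();
translate([1472, 0, 0]) open_box();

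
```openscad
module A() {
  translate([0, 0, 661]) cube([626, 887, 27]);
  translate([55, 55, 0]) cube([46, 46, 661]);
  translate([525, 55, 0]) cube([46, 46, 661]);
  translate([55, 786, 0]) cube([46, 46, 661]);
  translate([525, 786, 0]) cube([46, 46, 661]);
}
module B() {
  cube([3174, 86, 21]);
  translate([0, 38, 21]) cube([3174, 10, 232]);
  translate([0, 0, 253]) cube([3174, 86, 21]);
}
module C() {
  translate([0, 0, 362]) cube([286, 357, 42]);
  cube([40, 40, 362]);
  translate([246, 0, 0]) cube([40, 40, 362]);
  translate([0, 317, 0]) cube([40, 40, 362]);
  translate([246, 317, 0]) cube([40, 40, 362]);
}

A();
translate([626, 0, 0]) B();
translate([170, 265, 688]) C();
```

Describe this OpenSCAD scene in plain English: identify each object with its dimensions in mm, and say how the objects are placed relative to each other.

A is a table with a 626×887 mm rectangular top, 27 mm thick, top surface at z = 688 mm, supported by four 46×46 mm square legs, each inset 55 mm from the nearest pair of top edges, running from the floor.

B is an I-beam lying along x, 3174 mm long. Overall section height 274 mm. Two flanges 86 mm wide (y) and 21 mm thick, one on the floor and one at the top; a web 10 mm thick runs between them, centred on the flange width.

C is a simple wooden stool: a rectangular seat 286 mm (x) by 357 mm (y), 42 mm thick, top face at z = 404 mm, on four square legs, each 40×40 mm in cross-section. The legs rest on z = 0, each flush with a corner of the seat.

The I-beam is against the table's +x side, with their −y faces flush. The stool is on top of the table, centred.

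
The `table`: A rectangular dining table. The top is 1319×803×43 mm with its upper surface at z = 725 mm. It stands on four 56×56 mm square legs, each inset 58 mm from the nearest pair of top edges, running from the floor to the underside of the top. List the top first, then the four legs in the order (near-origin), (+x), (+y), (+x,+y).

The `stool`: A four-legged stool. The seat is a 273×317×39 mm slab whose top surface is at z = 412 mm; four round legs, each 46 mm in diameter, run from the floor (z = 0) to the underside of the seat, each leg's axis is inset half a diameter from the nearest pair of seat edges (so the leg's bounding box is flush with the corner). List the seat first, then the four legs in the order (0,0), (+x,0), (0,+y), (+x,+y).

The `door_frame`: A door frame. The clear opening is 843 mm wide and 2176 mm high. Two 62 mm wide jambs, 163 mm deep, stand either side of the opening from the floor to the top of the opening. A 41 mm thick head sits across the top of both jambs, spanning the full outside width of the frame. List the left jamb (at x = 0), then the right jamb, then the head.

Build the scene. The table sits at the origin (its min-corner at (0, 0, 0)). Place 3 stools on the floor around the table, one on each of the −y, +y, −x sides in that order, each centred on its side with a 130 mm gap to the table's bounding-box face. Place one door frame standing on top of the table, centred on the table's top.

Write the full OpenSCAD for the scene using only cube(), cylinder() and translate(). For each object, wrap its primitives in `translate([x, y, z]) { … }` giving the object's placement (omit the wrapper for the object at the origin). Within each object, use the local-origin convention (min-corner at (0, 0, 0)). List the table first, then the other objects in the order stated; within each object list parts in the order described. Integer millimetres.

translate([0, 0, 682]) cube([1319, 803, 43]);
translate([58, 58, 0]) cube([56, 56, 682]);
translate([1205, 58, 0]) cube([56, 56, 682]);
translate([58, 689, 0]) cube([56, 56, 682]);
translate([1205, 689, 0]) cube([56, 56, 682]);
translate([523, -447, 0]) {
  translate([0, 0, 373]) cube([273, 317, 39]);
  translate([23, 23, 0]) cylinder(h = 373, r = 23);
  translate([250, 23, 0]) cylinder(h = 373, r = 23);
  translate([23, 294, 0]) cylinder(h = 373, r = 23);
  translate([250, 294, 0]) cylinder(h = 373, r = 23);
}
translate([523, 933, 0]) {
  translate([0, 0, 373]) cube([273, 317, 39]);
  translate([23, 23, 0]) cylinder(h = 373, r = 23);
  translate([250, 23, 0]) cylinder(h = 373, r = 23);
  translate([23, 294, 0]) cylinder(h = 373, r = 23);
  translate([250, 294, 0]) cylinder(h = 373, r = 23);
}
translate([-403, 243, 0]) {
  translate([0, 0, 373]) cube([273, 317, 39]);
  translate([23, 23, 0]) cylinder(h = 373, r = 23);
  translate([250, 23, 0]) cylinder(h = 373, r = 23);
  translate([23, 294, 0]) cylinder(h = 373, r = 23);
  translate([250, 294, 0]) cylinder(h = 373, r = 23);
}
translate([176, 320, 725]) {
  cube([62, 163, 2176]);
  translate([905, 0, 0]) cube([62, 163, 2176]);
  translate([0, 0, 2176]) cube([967, 163, 41]);
}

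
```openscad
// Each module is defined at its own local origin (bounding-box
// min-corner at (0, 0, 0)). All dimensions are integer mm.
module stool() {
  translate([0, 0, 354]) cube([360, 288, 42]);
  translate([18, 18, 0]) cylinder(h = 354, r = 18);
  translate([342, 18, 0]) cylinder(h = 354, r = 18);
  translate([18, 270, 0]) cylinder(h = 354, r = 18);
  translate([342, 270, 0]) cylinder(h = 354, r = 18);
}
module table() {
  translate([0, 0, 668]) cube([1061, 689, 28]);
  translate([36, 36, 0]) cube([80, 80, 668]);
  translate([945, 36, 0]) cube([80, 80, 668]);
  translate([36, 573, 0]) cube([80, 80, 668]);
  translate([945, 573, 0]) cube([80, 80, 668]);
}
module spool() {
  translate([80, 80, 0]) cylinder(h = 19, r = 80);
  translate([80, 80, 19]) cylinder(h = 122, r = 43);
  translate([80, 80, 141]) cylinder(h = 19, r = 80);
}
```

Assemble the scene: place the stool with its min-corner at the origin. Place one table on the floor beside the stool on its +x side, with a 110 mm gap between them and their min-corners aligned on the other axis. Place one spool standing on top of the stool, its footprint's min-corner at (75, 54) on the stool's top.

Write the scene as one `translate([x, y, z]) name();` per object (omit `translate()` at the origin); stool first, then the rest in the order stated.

stool();
translate([470, 0, 0]) table();
translate([75, 54, 396]) spool();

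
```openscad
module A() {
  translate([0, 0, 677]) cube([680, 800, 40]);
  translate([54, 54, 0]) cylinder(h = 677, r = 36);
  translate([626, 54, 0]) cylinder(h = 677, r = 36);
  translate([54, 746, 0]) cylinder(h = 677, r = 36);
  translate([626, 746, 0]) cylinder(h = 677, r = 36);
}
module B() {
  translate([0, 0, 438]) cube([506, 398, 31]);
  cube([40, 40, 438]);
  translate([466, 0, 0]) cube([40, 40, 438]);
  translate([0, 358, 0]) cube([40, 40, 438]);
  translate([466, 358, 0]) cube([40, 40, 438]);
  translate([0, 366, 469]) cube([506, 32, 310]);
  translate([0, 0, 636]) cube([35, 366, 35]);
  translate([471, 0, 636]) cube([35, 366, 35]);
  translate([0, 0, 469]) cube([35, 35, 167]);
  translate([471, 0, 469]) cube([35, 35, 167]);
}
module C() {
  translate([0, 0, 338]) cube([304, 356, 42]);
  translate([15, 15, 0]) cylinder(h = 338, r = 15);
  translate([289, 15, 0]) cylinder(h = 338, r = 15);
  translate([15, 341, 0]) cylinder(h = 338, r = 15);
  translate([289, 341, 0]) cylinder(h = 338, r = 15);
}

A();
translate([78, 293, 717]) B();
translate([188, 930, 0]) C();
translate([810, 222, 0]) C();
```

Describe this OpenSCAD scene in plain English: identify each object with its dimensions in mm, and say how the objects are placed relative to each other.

A is a rectangular dining table. The top is 680×800×40 mm with its upper surface at z = 717 mm. It stands on four round legs of 72 mm diameter, each leg's bounding box inset 18 mm from the nearest pair of top edges, running from the floor to the underside of the top.

B is a chair. The seat is a 506×398×31 mm slab with its top at z = 469 mm, on four 40×40 mm corner legs (flush with the seat edges, standing on z = 0). A flat backrest 32 mm thick, 310 mm tall, spans the full seat width and rises from the seat top along its +y edge, rear face flush with the rear of the seat. Two armrests of 35×35 mm section run along each side from the seat's front edge to the front of the backrest, top faces 202 mm above the seat top and outer faces flush with the seat's x-edges; a 35×35 mm post under the front of each armrest stands on the seat at the front corner.

C is a simple wooden stool: a rectangular seat 304 mm (x) by 356 mm (y), 42 mm thick, top face at z = 380 mm, on four round legs, each 30 mm in diameter. The legs rest on z = 0, each leg's axis is inset half a diameter from the nearest pair of seat edges (so the leg's bounding box is flush with the corner).

The chair is on top of the table. Two stools sit around the table at the +y, +x sides.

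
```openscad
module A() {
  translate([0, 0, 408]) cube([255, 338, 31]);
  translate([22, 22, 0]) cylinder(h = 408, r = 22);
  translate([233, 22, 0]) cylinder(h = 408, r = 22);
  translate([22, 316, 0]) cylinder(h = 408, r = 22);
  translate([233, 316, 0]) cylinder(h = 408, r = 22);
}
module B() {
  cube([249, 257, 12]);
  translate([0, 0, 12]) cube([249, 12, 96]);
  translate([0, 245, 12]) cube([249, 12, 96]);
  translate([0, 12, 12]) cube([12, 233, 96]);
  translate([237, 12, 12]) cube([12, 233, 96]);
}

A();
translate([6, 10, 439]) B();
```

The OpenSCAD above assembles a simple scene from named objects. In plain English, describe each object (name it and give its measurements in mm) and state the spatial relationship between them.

A is a simple wooden stool: a rectangular seat 255 mm (x) by 338 mm (y), 31 mm thick, top face at z = 439 mm, on four round legs, each 44 mm in diameter. The legs rest on z = 0, each leg's axis is inset half a diameter from the nearest pair of seat edges (so the leg's bounding box is flush with the corner).

B is an open storage box with external size 249×257×108 mm and wall thickness 12 mm (the base is also 12 mm thick). The base covers the whole footprint; the four walls stand on the base, with the y-facing walls full-width and the x-facing walls fitting between their inner faces.

The open box is on top of the stool.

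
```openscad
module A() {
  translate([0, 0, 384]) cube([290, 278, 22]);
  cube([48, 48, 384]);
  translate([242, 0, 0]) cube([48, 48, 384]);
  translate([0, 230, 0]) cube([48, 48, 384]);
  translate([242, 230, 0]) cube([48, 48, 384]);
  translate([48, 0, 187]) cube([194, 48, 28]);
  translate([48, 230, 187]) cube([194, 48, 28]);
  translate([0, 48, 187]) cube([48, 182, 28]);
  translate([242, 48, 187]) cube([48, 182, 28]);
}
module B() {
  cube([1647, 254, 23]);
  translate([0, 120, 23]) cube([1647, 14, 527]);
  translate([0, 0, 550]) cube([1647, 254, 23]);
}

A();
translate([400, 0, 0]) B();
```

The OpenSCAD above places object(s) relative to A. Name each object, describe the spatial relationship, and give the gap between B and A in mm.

A is a stool. B is an I-beam. The I-beam is on the floor beside the stool on its +x side. The gap between the I-beam and the stool is 110 mm.

The I-beam's nearest face is 110 mm from the stool's +x face.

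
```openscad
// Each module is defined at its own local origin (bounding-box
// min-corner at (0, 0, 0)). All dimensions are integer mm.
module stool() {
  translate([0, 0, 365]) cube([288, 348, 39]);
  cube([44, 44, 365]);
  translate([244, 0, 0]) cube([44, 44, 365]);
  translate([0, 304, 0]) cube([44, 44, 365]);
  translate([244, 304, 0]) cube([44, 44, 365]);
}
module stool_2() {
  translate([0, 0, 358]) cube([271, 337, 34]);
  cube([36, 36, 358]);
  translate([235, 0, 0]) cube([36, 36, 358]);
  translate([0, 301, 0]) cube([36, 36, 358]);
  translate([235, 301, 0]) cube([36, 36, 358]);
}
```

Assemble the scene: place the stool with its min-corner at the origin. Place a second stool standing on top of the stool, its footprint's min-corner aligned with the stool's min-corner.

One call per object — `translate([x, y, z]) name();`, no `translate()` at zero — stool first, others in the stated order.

stool();
translate([0, 0, 404]) stool_2();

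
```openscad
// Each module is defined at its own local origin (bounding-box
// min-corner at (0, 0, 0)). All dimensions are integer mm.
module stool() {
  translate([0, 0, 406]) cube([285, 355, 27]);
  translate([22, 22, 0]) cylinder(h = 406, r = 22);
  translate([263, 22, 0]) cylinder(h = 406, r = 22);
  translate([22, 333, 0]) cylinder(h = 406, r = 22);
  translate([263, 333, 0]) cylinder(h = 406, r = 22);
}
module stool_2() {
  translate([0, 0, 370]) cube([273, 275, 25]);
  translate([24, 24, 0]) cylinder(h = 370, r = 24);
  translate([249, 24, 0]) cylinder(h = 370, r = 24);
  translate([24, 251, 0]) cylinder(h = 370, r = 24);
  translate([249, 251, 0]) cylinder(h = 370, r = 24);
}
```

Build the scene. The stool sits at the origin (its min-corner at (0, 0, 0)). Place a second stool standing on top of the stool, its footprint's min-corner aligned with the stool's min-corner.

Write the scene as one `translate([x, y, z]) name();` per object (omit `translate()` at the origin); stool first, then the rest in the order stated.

stool();
translate([0, 0, 433]) stool_2();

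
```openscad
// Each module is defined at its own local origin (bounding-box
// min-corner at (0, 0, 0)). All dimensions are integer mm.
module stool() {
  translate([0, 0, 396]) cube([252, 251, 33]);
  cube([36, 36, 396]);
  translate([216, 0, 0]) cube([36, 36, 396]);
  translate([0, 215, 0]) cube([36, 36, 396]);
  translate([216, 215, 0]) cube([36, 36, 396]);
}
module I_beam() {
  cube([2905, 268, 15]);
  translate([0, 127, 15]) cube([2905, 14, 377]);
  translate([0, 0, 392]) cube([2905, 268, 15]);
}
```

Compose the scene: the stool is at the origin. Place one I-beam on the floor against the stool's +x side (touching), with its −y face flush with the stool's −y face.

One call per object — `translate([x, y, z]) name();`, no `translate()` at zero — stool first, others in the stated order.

stool();
translate([252, 0, 0]) I_beam();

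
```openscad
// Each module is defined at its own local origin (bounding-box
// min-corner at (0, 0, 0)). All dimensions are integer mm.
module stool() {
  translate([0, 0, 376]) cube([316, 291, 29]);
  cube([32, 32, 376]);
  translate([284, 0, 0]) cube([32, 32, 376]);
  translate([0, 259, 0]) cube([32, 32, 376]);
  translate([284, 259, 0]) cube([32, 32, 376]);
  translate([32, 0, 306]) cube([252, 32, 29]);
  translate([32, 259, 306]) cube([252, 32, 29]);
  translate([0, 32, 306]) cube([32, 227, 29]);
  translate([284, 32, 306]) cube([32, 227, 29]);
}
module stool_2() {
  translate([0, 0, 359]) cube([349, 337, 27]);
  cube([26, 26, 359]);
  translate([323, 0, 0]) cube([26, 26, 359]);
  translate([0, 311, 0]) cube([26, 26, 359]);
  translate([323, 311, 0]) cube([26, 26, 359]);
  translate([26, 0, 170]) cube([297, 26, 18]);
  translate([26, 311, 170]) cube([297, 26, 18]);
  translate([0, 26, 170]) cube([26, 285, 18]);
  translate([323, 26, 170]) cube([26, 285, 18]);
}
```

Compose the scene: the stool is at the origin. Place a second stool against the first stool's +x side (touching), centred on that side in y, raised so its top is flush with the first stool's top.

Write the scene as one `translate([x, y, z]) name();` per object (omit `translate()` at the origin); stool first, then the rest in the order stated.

stool();
translate([316, -23, 19]) stool_2();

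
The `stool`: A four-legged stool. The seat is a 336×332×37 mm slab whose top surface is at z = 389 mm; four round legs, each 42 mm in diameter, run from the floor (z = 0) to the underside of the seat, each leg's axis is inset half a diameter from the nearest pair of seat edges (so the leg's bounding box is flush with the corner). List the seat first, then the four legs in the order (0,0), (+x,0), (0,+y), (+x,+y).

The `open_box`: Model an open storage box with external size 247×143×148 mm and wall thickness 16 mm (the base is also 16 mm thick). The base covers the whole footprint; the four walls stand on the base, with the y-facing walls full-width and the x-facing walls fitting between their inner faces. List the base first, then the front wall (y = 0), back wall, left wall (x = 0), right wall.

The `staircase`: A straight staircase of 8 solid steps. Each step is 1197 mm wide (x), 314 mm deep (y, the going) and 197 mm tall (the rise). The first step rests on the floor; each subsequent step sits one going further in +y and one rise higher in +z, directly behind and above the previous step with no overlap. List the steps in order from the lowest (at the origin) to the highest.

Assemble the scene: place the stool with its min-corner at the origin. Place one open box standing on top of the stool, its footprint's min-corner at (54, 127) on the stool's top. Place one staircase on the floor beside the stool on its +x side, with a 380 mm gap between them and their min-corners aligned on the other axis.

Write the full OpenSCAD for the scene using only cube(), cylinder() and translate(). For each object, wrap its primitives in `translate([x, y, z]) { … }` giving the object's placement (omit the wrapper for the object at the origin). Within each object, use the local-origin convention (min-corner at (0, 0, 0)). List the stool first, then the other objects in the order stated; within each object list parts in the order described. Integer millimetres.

translate([0, 0, 352]) cube([336, 332, 37]);
translate([21, 21, 0]) cylinder(h = 352, r = 21);
translate([315, 21, 0]) cylinder(h = 352, r = 21);
translate([21, 311, 0]) cylinder(h = 352, r = 21);
translate([315, 311, 0]) cylinder(h = 352, r = 21);
translate([54, 127, 389]) {
  cube([247, 143, 16]);
  translate([0, 0, 16]) cube([247, 16, 132]);
  translate([0, 127, 16]) cube([247, 16, 132]);
  translate([0, 16, 16]) cube([16, 111, 132]);
  translate([231, 16, 16]) cube([16, 111, 132]);
}
translate([716, 0, 0]) {
  cube([1197, 314, 197]);
  translate([0, 314, 197]) cube([1197, 314, 197]);
  translate([0, 628, 394]) cube([1197, 314, 197]);
  translate([0, 942, 591]) cube([1197, 314, 197]);
  translate([0, 1256, 788]) cube([1197, 314, 197]);
  translate([0, 1570, 985]) cube([1197, 314, 197]);
  translate([0, 1884, 1182]) cube([1197, 314, 197]);
  translate([0, 2198, 1379]) cube([1197, 314, 197]);
}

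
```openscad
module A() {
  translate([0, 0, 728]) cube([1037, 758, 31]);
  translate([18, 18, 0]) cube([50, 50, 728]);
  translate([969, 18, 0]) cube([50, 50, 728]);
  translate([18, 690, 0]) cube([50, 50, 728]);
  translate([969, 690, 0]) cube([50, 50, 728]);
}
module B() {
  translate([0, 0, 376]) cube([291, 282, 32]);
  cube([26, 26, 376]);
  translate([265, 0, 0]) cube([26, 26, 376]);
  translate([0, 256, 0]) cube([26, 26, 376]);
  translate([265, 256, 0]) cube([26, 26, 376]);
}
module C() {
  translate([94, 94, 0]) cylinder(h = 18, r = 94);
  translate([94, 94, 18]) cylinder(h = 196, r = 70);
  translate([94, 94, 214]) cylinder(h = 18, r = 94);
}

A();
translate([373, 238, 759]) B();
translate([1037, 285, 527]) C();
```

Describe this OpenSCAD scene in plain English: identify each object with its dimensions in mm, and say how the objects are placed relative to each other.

A is a rectangular dining table. The top is 1037×758×31 mm with its upper surface at z = 759 mm. It stands on four 50×50 mm square legs, each inset 18 mm from the nearest pair of top edges, running from the floor to the underside of the top.

B is a simple wooden stool: a rectangular seat 291 mm (x) by 282 mm (y), 32 mm thick, top face at z = 408 mm, on four square legs, each 26×26 mm in cross-section. The legs rest on z = 0, each flush with a corner of the seat.

C is a spool: two coaxial disc flanges of radius 94 mm and thickness 18 mm, joined by a core cylinder of radius 70 mm and height 196 mm. The lower flange rests on z = 0 and the three cylinders share a vertical axis.

The stool is on top of the table, centred. The spool is beside the table with their tops flush at z = 759.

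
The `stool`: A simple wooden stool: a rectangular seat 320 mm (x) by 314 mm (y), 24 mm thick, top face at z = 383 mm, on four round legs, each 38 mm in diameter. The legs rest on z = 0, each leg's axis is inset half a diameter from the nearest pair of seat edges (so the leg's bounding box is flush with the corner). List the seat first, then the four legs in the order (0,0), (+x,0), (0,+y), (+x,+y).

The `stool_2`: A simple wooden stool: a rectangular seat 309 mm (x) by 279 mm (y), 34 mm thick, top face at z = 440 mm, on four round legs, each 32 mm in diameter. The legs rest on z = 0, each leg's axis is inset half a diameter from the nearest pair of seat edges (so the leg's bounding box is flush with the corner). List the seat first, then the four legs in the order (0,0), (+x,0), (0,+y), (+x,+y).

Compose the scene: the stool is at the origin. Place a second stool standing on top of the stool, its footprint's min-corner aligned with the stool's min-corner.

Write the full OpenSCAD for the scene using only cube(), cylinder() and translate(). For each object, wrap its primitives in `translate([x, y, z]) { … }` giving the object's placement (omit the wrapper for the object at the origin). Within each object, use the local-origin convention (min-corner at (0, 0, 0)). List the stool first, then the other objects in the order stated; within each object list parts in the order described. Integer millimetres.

translate([0, 0, 359]) cube([320, 314, 24]);
translate([19, 19, 0]) cylinder(h = 359, r = 19);
translate([301, 19, 0]) cylinder(h = 359, r = 19);
translate([19, 295, 0]) cylinder(h = 359, r = 19);
translate([301, 295, 0]) cylinder(h = 359, r = 19);
translate([0, 0, 383]) {
  translate([0, 0, 406]) cube([309, 279, 34]);
  translate([16, 16, 0]) cylinder(h = 406, r = 16);
  translate([293, 16, 0]) cylinder(h = 406, r = 16);
  translate([16, 263, 0]) cylinder(h = 406, r = 16);
  translate([293, 263, 0]) cylinder(h = 406, r = 16);
}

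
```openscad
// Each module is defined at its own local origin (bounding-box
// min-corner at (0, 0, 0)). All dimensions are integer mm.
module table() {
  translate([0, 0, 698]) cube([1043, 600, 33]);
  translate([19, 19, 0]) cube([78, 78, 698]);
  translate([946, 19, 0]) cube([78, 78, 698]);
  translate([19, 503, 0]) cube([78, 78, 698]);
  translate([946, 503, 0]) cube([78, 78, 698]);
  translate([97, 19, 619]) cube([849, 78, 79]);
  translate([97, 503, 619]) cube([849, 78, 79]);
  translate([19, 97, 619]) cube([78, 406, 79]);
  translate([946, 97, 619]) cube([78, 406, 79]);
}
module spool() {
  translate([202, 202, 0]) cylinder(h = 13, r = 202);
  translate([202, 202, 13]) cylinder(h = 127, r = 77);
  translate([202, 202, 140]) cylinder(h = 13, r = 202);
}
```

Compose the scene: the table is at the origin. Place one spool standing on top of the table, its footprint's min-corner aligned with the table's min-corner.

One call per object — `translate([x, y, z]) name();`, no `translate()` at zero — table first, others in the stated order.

table();
translate([0, 0, 731]) spool();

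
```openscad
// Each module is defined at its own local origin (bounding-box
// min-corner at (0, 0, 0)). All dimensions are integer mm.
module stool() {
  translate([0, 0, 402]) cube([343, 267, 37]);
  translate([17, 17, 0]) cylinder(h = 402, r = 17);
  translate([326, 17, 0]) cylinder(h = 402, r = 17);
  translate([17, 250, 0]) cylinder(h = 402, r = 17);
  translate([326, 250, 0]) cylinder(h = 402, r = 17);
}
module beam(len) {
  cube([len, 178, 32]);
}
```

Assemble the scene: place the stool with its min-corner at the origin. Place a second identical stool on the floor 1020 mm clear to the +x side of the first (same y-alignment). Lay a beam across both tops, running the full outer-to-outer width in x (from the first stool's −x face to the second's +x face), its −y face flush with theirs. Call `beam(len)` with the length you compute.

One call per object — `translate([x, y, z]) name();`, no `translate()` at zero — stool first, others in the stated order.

stool();
translate([1363, 0, 0]) stool();
translate([0, 0, 439]) beam(1706);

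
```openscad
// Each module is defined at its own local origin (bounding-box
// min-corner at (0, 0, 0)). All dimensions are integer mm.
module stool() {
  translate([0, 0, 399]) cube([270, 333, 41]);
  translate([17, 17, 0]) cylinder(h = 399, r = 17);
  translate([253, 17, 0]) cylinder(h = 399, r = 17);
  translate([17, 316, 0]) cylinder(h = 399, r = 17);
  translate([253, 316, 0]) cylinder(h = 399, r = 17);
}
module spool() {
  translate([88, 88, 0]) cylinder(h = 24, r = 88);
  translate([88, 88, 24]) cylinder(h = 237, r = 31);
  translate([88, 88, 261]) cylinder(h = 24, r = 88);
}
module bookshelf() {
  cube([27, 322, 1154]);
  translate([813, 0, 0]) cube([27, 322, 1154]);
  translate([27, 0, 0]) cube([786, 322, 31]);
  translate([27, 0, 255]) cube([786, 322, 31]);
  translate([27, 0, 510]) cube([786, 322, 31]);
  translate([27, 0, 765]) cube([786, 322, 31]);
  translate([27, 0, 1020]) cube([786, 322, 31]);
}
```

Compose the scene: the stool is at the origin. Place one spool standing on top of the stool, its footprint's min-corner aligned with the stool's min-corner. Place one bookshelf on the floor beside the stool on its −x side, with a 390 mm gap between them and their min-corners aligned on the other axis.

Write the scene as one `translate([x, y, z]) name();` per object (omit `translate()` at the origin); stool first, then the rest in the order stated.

stool();
translate([0, 0, 440]) spool();
translate([-1230, 0, 0]) bookshelf();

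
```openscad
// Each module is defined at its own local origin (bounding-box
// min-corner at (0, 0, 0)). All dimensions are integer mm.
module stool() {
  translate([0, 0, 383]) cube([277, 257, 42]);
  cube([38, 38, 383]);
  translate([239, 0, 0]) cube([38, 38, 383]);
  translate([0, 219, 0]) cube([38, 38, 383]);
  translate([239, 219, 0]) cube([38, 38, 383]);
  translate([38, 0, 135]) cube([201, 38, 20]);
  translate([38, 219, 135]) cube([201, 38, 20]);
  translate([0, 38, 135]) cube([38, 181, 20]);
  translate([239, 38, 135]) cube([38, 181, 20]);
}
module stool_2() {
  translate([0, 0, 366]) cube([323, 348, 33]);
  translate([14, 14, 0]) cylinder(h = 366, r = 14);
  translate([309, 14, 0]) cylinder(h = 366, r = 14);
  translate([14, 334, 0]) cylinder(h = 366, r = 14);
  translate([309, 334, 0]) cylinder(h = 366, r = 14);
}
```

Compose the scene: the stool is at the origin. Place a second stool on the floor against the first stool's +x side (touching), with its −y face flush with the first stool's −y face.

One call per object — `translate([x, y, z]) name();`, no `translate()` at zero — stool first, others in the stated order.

stool();
translate([277, 0, 0]) stool_2();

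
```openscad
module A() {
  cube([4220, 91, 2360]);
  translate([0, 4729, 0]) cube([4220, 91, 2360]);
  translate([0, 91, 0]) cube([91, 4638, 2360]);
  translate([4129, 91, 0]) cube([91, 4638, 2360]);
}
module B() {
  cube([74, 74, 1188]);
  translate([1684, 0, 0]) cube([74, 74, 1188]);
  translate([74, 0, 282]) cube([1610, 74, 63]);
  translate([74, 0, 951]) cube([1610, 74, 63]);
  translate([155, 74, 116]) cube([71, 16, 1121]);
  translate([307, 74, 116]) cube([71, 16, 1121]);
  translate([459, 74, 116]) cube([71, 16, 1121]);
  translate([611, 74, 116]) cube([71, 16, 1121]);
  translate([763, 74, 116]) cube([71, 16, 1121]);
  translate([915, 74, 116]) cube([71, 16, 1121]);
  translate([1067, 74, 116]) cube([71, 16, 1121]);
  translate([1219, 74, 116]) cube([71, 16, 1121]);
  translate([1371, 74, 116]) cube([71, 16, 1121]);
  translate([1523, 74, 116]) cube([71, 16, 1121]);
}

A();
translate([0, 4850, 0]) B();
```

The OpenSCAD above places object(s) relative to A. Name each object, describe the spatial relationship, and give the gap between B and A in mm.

The fence section's nearest face is 30 mm from the house frame's +y face.

A is a house frame. B is a fence section. The fence section is on the floor beside the house frame on its +y side. The gap between the fence section and the house frame is 30 mm.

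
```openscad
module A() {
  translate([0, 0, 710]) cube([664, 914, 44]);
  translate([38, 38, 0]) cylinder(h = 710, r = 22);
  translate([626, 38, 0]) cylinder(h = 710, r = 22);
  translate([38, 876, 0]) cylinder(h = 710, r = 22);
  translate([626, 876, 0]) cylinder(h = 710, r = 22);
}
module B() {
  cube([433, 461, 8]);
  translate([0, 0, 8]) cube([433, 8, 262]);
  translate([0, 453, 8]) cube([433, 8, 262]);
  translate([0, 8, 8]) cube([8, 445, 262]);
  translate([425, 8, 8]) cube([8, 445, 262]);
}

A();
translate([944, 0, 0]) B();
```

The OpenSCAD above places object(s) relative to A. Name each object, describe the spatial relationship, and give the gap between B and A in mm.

A is a table. B is an open box. The open box is on the floor beside the table on its +x side. The gap between the open box and the table is 280 mm.

The open box's nearest face is 280 mm from the table's +x face.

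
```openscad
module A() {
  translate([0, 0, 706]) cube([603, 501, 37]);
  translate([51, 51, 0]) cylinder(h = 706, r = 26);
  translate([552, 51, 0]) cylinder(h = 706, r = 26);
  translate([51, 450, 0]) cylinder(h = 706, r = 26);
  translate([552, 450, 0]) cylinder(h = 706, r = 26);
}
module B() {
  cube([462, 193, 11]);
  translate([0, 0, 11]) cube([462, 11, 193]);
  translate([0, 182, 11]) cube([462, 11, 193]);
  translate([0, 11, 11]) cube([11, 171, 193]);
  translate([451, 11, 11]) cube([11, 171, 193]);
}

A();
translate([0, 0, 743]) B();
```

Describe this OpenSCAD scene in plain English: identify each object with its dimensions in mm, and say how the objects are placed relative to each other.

A is a table: top 603 mm (x) × 501 mm (y), 37 mm thick, upper face at z = 743 mm, on four round legs of 52 mm diameter, each leg's bounding box inset 25 mm from the nearest pair of top edges, running from z = 0 to the bottom of the top.

B is an open storage box with external size 462×193×204 mm and wall thickness 11 mm (the base is also 11 mm thick). The base covers the whole footprint; the four walls stand on the base, with the y-facing walls full-width and the x-facing walls fitting between their inner faces.

The open box is on top of the table.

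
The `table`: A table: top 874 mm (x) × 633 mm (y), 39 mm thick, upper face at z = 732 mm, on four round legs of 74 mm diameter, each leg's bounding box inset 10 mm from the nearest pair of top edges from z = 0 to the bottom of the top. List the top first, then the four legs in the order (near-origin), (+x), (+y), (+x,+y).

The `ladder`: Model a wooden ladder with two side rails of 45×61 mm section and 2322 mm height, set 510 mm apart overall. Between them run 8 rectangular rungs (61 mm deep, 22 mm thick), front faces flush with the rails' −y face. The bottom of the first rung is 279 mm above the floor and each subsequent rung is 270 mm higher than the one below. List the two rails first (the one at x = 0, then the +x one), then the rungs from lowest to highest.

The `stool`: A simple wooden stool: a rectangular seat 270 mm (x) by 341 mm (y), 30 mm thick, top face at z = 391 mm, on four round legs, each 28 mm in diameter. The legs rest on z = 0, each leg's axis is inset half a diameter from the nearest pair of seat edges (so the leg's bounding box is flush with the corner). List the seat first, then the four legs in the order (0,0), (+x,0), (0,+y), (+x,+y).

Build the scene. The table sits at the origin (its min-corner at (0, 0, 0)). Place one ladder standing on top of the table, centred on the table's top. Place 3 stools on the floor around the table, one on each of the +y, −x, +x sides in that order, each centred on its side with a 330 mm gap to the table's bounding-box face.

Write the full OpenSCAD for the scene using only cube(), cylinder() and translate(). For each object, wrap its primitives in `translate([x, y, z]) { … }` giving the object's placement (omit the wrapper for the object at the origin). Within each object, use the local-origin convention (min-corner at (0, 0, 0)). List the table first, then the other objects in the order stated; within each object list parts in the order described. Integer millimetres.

translate([0, 0, 693]) cube([874, 633, 39]);
translate([47, 47, 0]) cylinder(h = 693, r = 37);
translate([827, 47, 0]) cylinder(h = 693, r = 37);
translate([47, 586, 0]) cylinder(h = 693, r = 37);
translate([827, 586, 0]) cylinder(h = 693, r = 37);
translate([182, 286, 732]) {
  cube([45, 61, 2322]);
  translate([465, 0, 0]) cube([45, 61, 2322]);
  translate([45, 0, 279]) cube([420, 61, 22]);
  translate([45, 0, 549]) cube([420, 61, 22]);
  translate([45, 0, 819]) cube([420, 61, 22]);
  translate([45, 0, 1089]) cube([420, 61, 22]);
  translate([45, 0, 1359]) cube([420, 61, 22]);
  translate([45, 0, 1629]) cube([420, 61, 22]);
  translate([45, 0, 1899]) cube([420, 61, 22]);
  translate([45, 0, 2169]) cube([420, 61, 22]);
}
translate([302, 963, 0]) {
  translate([0, 0, 361]) cube([270, 341, 30]);
  translate([14, 14, 0]) cylinder(h = 361, r = 14);
  translate([256, 14, 0]) cylinder(h = 361, r = 14);
  translate([14, 327, 0]) cylinder(h = 361, r = 14);
  translate([256, 327, 0]) cylinder(h = 361, r = 14);
}
translate([-600, 146, 0]) {
  translate([0, 0, 361]) cube([270, 341, 30]);
  translate([14, 14, 0]) cylinder(h = 361, r = 14);
  translate([256, 14, 0]) cylinder(h = 361, r = 14);
  translate([14, 327, 0]) cylinder(h = 361, r = 14);
  translate([256, 327, 0]) cylinder(h = 361, r = 14);
}
translate([1204, 146, 0]) {
  translate([0, 0, 361]) cube([270, 341, 30]);
  translate([14, 14, 0]) cylinder(h = 361, r = 14);
  translate([256, 14, 0]) cylinder(h = 361, r = 14);
  translate([14, 327, 0]) cylinder(h = 361, r = 14);
  translate([256, 327, 0]) cylinder(h = 361, r = 14);
}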